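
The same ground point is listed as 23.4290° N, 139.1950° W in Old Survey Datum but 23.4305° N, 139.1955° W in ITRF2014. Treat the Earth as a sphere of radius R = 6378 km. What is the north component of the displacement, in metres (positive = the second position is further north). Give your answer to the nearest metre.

ΔN = 167 m

Δφ = 23.4305° − 23.4290° = +0.0015°; Δλ = -139.1955° − -139.1950° = -0.0005°.
1° along a meridian = πR/180 = 111317 m.
ΔN = Δφ × 111317 = 167.0 m; ΔE = Δλ × 111317 × cos(23.4290°) = -0.0005 × 111317 × 0.917553 = -51.1 m.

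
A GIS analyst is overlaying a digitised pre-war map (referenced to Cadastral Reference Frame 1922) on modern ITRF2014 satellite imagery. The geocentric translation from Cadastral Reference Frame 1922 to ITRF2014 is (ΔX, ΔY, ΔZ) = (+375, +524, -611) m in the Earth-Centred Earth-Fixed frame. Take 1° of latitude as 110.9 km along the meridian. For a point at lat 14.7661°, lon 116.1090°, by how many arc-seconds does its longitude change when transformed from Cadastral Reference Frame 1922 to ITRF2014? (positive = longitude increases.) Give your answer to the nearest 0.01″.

Δλ = -19.05″

sin φ = 0.254874, cos φ = 0.966974, sin λ = 0.897958, cos λ = -0.440080.
East component: ΔE = −sin λ·ΔX + cos λ·ΔY = −(0.897958)(375) + (-0.440080)(524) = -567.34 m.
1° of latitude spans 110900 m; at latitude φ, 1° of longitude spans that × cos φ = 107237.5 m, so Δλ = -567.34 / 107237.5 × 3600 = -19.046″.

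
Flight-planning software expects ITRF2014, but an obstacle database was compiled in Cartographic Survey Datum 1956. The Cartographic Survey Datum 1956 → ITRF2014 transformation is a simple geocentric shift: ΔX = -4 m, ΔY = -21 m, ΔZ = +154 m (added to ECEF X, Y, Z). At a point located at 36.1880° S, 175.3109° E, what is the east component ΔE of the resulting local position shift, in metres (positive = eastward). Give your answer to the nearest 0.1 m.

The local east axis at (φ, λ) is (−sin λ, cos λ, 0), so ΔE = −sin(175.3109°)·(-4) + cos(175.3109°)·(-21) = 21.26 m.

ΔE = 21.3 m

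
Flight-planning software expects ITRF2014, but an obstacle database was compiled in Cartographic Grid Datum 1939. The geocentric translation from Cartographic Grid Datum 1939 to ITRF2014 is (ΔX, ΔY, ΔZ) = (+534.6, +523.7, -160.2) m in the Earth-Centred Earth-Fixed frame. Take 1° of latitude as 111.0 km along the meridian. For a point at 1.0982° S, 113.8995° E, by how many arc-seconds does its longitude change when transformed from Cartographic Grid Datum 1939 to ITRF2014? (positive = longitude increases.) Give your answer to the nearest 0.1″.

Δλ = -22.7″

sin φ = -0.019166, cos φ = 0.999816, sin λ = 0.914257, cos λ = -0.405134.
East component: ΔE = −sin λ·ΔX + cos λ·ΔY = −(0.914257)(534.6) + (-0.405134)(523.7) = -700.93 m.
1° of latitude spans 111000 m; at latitude φ, 1° of longitude spans that × cos φ = 110979.6 m, so Δλ = -700.93 / 110979.6 × 3600 = -22.737″.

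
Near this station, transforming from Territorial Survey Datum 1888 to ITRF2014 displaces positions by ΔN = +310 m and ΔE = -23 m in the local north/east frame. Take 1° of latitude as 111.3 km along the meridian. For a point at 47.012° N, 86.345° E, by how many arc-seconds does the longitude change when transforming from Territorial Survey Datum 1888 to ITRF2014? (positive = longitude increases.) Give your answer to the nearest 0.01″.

At latitude 47.012°, cos φ = 0.681845.
1° of longitude at this latitude = 111.3 × cos φ = 75.89 km, so Δλ = -23.0 / 75889.4 = -0.0003031° = -1.091″.

Δλ = -1.09″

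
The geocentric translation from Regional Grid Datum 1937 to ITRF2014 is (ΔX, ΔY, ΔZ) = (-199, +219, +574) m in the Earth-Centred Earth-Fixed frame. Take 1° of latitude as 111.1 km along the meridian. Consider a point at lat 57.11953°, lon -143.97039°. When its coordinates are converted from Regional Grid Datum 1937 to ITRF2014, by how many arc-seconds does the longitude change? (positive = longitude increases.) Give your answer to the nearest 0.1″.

Δλ = -17.6″

sin φ = 0.839805, cos φ = 0.542888, sin λ = -0.588203, cos λ = -0.808713.
East component: ΔE = −sin λ·ΔX + cos λ·ΔY = −(-0.588203)(-199) + (-0.808713)(219) = -294.16 m.
1° of latitude spans 111100 m; at latitude φ, 1° of longitude spans that × cos φ = 60314.9 m, so Δλ = -294.16 / 60314.9 × 3600 = -17.557″.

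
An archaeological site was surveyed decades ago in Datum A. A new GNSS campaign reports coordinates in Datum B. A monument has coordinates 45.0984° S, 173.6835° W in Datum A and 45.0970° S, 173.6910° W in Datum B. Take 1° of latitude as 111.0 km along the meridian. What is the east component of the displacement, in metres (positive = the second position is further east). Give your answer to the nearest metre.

Δφ = -45.0970° − -45.0984° = +0.0014°; Δλ = -173.6910° − -173.6835° = -0.0075°.
ΔN = Δφ × 111000 = 155.4 m; ΔE = Δλ × 111000 × cos(-45.0984°) = -0.0075 × 111000 × 0.705891 = -587.7 m.

ΔE = -588 m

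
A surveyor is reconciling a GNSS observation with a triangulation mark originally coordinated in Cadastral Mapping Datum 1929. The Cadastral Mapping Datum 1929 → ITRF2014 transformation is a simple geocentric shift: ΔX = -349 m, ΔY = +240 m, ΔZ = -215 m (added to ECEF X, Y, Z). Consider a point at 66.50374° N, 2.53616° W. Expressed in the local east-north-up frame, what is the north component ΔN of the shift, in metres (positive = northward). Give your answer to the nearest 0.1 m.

The local north axis is (−sin φ cos λ, −sin φ sin λ, cos φ), giving ΔN = 319.750 + 9.739 − 85.718 = 243.77 m.

ΔN = 243.8 m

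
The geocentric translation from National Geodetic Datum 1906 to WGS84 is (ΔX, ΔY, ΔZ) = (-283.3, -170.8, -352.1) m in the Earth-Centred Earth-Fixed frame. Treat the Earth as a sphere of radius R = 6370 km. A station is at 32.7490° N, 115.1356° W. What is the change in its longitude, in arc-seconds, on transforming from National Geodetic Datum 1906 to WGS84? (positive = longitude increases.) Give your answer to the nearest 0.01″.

Δλ = -7.08″

sin φ = 0.540960, cos φ = 0.841048, sin λ = -0.905305, cos λ = -0.424762.
East component: ΔE = −sin λ·ΔX + cos λ·ΔY = −(-0.905305)(-283.3) + (-0.424762)(-170.8) = -183.92 m.
1° of latitude spans πR/180 = 111177 m; at latitude φ, 1° of longitude spans that × cos φ = 93505.6 m, so Δλ = -183.92 / 93505.6 × 3600 = -7.081″.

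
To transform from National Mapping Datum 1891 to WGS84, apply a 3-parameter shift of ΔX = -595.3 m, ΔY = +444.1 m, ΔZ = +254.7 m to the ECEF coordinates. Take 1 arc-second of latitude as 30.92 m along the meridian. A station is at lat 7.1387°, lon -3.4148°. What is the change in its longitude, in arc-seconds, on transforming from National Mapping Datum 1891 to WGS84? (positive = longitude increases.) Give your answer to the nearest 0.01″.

Δλ = 13.29″

sin φ = 0.124272, cos φ = 0.992248, sin λ = -0.059564, cos λ = 0.998224.
East component: ΔE = −sin λ·ΔX + cos λ·ΔY = −(-0.059564)(-595.3) + (0.998224)(444.1) = 407.85 m.
1° of latitude spans 3600 × 30.92 = 111312 m; at latitude φ, 1° of longitude spans that × cos φ = 110449.1 m, so Δλ = 407.85 / 110449.1 × 3600 = 13.294″.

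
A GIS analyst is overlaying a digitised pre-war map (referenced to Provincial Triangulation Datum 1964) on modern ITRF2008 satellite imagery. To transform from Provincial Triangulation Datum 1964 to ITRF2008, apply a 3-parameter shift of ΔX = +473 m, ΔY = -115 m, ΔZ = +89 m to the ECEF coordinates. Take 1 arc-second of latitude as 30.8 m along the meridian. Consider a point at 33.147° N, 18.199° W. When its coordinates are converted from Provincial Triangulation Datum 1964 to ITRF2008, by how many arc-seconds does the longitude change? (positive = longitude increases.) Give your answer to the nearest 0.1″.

Δλ = 1.5″

sin φ = 0.546789, cos φ = 0.837270, sin λ = -0.312318, cos λ = 0.949978.
East component: ΔE = −sin λ·ΔX + cos λ·ΔY = −(-0.312318)(473) + (0.949978)(-115) = 38.48 m.
1° of latitude spans 3600 × 30.80 = 110880 m; at latitude φ, 1° of longitude spans that × cos φ = 92836.5 m, so Δλ = 38.48 / 92836.5 × 3600 = 1.492″.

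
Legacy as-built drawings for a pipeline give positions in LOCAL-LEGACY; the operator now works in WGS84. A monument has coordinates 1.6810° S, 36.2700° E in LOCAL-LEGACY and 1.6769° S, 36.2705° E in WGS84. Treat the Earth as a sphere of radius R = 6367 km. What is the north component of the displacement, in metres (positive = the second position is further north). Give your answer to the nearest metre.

ΔN = 456 m

Δφ = -1.6769° − -1.6810° = +0.0041°; Δλ = 36.2705° − 36.2700° = +0.0005°.
1° along a meridian = πR/180 = 111125 m.
ΔN = Δφ × 111125 = 455.6 m; ΔE = Δλ × 111125 × cos(-1.6810°) = +0.0005 × 111125 × 0.999570 = 55.5 m.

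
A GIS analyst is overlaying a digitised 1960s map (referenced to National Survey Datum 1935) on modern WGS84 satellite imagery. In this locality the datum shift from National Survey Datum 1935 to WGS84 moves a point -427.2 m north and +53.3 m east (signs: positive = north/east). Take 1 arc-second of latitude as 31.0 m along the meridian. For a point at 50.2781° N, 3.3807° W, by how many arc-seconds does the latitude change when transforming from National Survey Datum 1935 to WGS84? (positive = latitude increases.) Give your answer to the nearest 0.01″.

1″ of latitude = 31.00 m, so Δφ = -427.2 / 31.00 = -13.781″.

Δφ = -13.78″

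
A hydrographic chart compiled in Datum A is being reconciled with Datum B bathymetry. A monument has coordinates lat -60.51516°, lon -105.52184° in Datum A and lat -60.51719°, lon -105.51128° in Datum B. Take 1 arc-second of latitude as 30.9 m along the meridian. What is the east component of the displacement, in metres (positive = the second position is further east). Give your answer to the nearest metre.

ΔE = 578 m

Δφ = -60.51719° − -60.51516° = -0.00203°; Δλ = -105.51128° − -105.52184° = +0.01056°.
1° of latitude = 3600 × 30.90 = 111240 m.
ΔN = Δφ × 111240 = -225.8 m; ΔE = Δλ × 111240 × cos(-60.51516°) = +0.01056 × 111240 × 0.492193 = 578.2 m.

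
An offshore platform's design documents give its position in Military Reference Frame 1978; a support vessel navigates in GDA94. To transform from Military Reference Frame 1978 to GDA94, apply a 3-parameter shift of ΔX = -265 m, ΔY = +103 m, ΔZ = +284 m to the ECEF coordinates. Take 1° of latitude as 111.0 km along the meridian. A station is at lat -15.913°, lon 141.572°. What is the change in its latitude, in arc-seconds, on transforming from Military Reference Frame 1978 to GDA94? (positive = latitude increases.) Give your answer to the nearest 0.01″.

sin φ = -0.274177, cos φ = 0.961679, sin λ = 0.621531, cos λ = -0.783390.
North component: ΔN = −sin φ cos λ·ΔX − sin φ sin λ·ΔY + cos φ·ΔZ = −(-0.274177)(-0.783390)(-265) − (-0.274177)(0.621531)(103) + (0.961679)(284) = 347.59 m.
1° of latitude spans 111000 m, so Δφ = 347.59 / 111000 × 3600 = 11.273″.

Δφ = 11.27″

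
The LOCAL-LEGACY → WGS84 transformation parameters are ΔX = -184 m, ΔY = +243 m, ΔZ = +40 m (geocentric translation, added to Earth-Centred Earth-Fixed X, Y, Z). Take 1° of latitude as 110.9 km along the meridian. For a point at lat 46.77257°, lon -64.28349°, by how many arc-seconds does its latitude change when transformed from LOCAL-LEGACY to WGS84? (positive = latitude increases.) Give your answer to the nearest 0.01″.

Δφ = 7.96″

sin φ = 0.728641, cos φ = 0.684896, sin λ = -0.900952, cos λ = 0.433919.
North component: ΔN = −sin φ cos λ·ΔX − sin φ sin λ·ΔY + cos φ·ΔZ = −(0.728641)(0.433919)(-184) − (0.728641)(-0.900952)(243) + (0.684896)(40) = 245.09 m.
1° of latitude spans 110900 m, so Δφ = 245.09 / 110900 × 3600 = 7.956″.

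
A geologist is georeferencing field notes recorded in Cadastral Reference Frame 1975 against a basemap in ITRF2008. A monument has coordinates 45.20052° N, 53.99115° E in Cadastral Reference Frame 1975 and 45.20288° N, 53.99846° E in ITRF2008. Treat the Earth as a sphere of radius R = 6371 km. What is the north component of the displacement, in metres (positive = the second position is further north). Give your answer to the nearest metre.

ΔN = 262 m

Δφ = 45.20288° − 45.20052° = +0.00236°; Δλ = 53.99846° − 53.99115° = +0.00731°.
1° along a meridian = πR/180 = 111195 m.
ΔN = Δφ × 111195 = 262.4 m; ΔE = Δλ × 111195 × cos(45.20052°) = +0.00731 × 111195 × 0.704628 = 572.7 m.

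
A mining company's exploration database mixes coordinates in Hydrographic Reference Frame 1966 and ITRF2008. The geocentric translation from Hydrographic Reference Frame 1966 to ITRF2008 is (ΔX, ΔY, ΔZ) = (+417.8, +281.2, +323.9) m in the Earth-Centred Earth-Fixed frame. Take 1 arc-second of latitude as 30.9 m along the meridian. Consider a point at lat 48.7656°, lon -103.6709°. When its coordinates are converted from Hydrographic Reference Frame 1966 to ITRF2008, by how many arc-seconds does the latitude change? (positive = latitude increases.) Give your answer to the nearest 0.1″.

Δφ = 16.0″

sin φ = 0.752019, cos φ = 0.659141, sin λ = -0.971669, cos λ = -0.236345.
North component: ΔN = −sin φ cos λ·ΔX − sin φ sin λ·ΔY + cos φ·ΔZ = −(0.752019)(-0.236345)(417.8) − (0.752019)(-0.971669)(281.2) + (0.659141)(323.9) = 493.23 m.
1° of latitude spans 3600 × 30.90 = 111240 m, so Δφ = 493.23 / 111240 × 3600 = 15.962″.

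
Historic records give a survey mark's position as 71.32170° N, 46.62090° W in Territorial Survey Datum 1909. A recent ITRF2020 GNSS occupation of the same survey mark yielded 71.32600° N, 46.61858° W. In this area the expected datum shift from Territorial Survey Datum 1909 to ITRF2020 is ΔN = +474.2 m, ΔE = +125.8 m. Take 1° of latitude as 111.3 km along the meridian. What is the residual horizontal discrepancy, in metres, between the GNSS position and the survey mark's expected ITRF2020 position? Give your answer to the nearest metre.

43 m

Observed coordinate differences: Δφ = +0.00430°, Δλ = +0.00232°.
Converting to metres (1° lat = 111300 m, cos φ = 0.320254): observed ΔN = 478.6 m, observed ΔE = 82.7 m.
Subtracting the expected shift leaves a residual of 478.6 − (474.2) = 4.4 m north and 82.7 − (125.8) = -43.1 m east.
Residual distance = √(4.4² + (-43.1)²) = 43.3 m.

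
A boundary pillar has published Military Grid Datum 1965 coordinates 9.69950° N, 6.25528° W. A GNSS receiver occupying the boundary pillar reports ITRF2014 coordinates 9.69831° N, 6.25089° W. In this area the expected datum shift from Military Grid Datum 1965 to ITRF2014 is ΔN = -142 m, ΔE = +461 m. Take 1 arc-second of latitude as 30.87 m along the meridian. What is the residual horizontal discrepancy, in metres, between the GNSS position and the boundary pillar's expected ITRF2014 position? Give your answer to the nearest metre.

Observed coordinate differences: Δφ = -0.00119°, Δλ = +0.00439°.
Converting to metres (1° lat = 111132 m, cos φ = 0.985705): observed ΔN = -132.2 m, observed ΔE = 480.9 m.
Subtracting the expected shift leaves a residual of -132.2 − (-142) = 9.8 m north and 480.9 − (461) = 19.9 m east.
Residual distance = √(9.8² + 19.9²) = 22.2 m.

22 m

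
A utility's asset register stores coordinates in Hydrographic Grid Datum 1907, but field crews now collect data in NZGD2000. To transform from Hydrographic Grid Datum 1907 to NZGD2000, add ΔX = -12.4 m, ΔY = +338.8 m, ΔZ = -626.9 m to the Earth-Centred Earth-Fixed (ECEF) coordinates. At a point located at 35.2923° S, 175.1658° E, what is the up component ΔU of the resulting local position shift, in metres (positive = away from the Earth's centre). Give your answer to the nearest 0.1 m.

At φ = -35.2923°, λ = 175.1658°: sin φ = -0.577748, cos φ = 0.816215, sin λ = 0.084273, cos λ = -0.996443.
ΔU = cos φ cos λ·ΔX + cos φ sin λ·ΔY + sin φ·ΔZ = (0.816215)(-0.996443)(-12.4) + (0.816215)(0.084273)(338.8) + (-0.577748)(-626.9) = 395.58 m.

ΔU = 395.6 m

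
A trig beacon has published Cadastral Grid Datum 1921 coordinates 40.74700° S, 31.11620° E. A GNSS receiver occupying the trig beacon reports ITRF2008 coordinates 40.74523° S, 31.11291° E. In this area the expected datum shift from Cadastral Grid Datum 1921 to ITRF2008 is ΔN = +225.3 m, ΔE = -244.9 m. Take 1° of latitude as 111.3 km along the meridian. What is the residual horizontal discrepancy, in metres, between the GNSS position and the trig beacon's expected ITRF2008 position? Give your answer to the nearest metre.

43 m

Observed coordinate differences: Δφ = +0.00177°, Δλ = -0.00329°.
Converting to metres (1° lat = 111300 m, cos φ = 0.757599): observed ΔN = 197.0 m, observed ΔE = -277.4 m.
Subtracting the expected shift leaves a residual of 197.0 − (225.3) = -28.3 m north and -277.4 − (-244.9) = -32.5 m east.
Residual distance = √((-28.3)² + (-32.5)²) = 43.1 m.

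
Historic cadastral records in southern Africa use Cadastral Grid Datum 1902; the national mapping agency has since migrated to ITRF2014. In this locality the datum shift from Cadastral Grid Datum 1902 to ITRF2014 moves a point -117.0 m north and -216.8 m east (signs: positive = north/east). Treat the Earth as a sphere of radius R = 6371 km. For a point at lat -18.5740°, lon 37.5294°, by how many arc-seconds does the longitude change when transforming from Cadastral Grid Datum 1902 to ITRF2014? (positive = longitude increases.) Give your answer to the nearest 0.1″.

Δλ = -7.4″

At latitude -18.5740°, cos φ = 0.947913.
One radian of longitude at latitude φ spans R cos φ, so Δλ = ΔE / (R cos φ) = -216.8 / (6371000 × 0.947913) = -3.5899e-05 rad = -7.405″.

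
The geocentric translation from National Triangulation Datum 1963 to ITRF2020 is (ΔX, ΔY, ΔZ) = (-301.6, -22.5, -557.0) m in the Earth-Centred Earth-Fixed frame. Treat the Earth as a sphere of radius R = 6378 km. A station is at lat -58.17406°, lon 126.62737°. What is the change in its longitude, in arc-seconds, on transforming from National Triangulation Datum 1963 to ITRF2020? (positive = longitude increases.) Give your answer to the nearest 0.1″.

sin φ = -0.849654, cos φ = 0.527341, sin λ = 0.802533, cos λ = -0.596608.
East component: ΔE = −sin λ·ΔX + cos λ·ΔY = −(0.802533)(-301.6) + (-0.596608)(-22.5) = 255.47 m.
1° of latitude spans πR/180 = 111317 m; at latitude φ, 1° of longitude spans that × cos φ = 58702.0 m, so Δλ = 255.47 / 58702.0 × 3600 = 15.667″.

Δλ = 15.7″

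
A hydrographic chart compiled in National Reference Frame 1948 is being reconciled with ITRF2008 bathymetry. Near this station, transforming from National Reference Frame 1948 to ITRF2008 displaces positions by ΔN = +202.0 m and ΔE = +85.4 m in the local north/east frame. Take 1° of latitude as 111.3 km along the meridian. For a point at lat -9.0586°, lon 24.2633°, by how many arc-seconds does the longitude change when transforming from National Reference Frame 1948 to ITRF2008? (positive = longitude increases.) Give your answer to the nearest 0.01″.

Δλ = 2.80″

At latitude -9.0586°, cos φ = 0.987528.
1° of longitude at this latitude = 111.3 × cos φ = 109.91 km, so Δλ = 85.4 / 109911.8 = 0.0007770° = 2.797″.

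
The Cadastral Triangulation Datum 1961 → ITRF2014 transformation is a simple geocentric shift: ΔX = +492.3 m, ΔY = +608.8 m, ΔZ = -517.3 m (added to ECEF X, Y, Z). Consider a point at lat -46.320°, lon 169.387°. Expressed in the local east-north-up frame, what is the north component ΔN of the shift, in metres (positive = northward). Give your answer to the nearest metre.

The local north axis is (−sin φ cos λ, −sin φ sin λ, cos φ), giving ΔN = -349.945 + 81.090 − 357.263 = -626.12 m.

ΔN = -626 m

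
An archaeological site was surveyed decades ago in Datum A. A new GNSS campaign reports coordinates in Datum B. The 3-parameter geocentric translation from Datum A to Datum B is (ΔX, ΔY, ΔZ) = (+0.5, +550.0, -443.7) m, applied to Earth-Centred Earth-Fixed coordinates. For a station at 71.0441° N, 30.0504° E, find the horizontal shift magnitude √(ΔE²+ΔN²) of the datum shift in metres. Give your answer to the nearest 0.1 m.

The local east axis at (φ, λ) is (−sin λ, cos λ, 0), so ΔE = −sin(30.0504°)·0.5 + cos(30.0504°)·550.0 = 475.82 m.
The local north axis is (−sin φ cos λ, −sin φ sin λ, cos φ), giving ΔN = -0.409 − 260.483 − 144.132 = -405.02 m.
Horizontal magnitude = √(ΔE² + ΔN²) = √(475.82² + (-405.02)²) = 624.86 m.

624.9 m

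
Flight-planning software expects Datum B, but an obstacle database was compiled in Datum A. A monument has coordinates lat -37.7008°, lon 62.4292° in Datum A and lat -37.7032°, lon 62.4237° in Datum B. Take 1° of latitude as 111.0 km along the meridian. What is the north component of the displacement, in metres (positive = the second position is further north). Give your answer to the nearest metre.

ΔN = -266 m

Δφ = -37.7032° − -37.7008° = -0.0024°; Δλ = 62.4237° − 62.4292° = -0.0055°.
ΔN = Δφ × 111000 = -266.4 m; ΔE = Δλ × 111000 × cos(-37.7008°) = -0.0055 × 111000 × 0.791215 = -483.0 m.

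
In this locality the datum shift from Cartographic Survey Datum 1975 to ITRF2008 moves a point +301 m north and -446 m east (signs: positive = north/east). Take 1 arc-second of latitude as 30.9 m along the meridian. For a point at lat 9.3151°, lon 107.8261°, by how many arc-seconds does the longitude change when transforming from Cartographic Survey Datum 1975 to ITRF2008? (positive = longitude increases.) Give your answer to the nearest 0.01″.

Δλ = -14.63″

At latitude 9.3151°, cos φ = 0.986813.
1″ of longitude at this latitude = 30.90 × cos φ = 30.4925 m, so Δλ = -446.0 / 30.4925 = -14.627″.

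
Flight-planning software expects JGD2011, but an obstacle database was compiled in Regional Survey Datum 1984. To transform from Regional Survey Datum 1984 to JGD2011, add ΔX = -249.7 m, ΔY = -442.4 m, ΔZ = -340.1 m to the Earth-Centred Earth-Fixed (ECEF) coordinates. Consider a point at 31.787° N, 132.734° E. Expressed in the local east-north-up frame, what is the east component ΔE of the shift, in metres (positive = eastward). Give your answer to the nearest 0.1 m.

The local east axis at (φ, λ) is (−sin λ, cos λ, 0), so ΔE = −sin(132.734°)·(-249.7) + cos(132.734°)·(-442.4) = 483.62 m.

ΔE = 483.6 m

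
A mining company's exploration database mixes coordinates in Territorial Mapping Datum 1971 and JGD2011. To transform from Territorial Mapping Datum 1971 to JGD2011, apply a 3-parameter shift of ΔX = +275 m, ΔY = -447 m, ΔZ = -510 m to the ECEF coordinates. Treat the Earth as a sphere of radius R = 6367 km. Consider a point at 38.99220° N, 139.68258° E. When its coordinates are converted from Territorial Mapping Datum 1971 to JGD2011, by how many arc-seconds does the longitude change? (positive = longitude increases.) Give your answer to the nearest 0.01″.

sin φ = 0.629215, cos φ = 0.777232, sin λ = 0.647022, cos λ = -0.762472.
East component: ΔE = −sin λ·ΔX + cos λ·ΔY = −(0.647022)(275) + (-0.762472)(-447) = 162.89 m.
1° of latitude spans πR/180 = 111125 m; at latitude φ, 1° of longitude spans that × cos φ = 86370.0 m, so Δλ = 162.89 / 86370.0 × 3600 = 6.790″.

Δλ = 6.79″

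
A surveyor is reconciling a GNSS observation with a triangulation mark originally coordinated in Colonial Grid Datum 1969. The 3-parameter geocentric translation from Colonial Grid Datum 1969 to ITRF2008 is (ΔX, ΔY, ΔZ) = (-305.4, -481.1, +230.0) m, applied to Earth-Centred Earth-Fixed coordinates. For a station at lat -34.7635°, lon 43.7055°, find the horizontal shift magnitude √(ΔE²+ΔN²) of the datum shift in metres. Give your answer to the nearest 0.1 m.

The local east axis at (φ, λ) is (−sin λ, cos λ, 0), so ΔE = −sin(43.7055°)·(-305.4) + cos(43.7055°)·(-481.1) = -136.77 m.
The local north axis is (−sin φ cos λ, −sin φ sin λ, cos φ), giving ΔN = -125.883 − 189.541 + 188.948 = -126.48 m.
Horizontal magnitude = √(ΔE² + ΔN²) = √((-136.77)² + (-126.48)²) = 186.29 m.

186.3 m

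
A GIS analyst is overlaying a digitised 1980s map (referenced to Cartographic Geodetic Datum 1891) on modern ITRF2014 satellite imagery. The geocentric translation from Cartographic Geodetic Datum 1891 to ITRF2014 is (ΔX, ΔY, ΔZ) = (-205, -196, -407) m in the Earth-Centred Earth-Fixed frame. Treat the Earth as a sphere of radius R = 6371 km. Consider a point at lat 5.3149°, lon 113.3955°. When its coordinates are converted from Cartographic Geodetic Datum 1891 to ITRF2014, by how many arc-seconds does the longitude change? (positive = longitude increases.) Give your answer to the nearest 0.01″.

Δλ = 8.65″

sin φ = 0.092630, cos φ = 0.995701, sin λ = 0.917786, cos λ = -0.397076.
East component: ΔE = −sin λ·ΔX + cos λ·ΔY = −(0.917786)(-205) + (-0.397076)(-196) = 265.97 m.
1° of latitude spans πR/180 = 111195 m; at latitude φ, 1° of longitude spans that × cos φ = 110716.9 m, so Δλ = 265.97 / 110716.9 × 3600 = 8.648″.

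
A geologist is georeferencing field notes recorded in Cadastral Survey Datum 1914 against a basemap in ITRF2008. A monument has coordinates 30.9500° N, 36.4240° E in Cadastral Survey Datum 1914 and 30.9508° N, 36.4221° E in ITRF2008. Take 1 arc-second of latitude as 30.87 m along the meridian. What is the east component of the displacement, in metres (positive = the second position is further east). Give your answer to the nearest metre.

Δφ = 30.9508° − 30.9500° = +0.0008°; Δλ = 36.4221° − 36.4240° = -0.0019°.
1° of latitude = 3600 × 30.87 = 111132 m.
ΔN = Δφ × 111132 = 88.9 m; ΔE = Δλ × 111132 × cos(30.9500°) = -0.0019 × 111132 × 0.857616 = -181.1 m.

ΔE = -181 m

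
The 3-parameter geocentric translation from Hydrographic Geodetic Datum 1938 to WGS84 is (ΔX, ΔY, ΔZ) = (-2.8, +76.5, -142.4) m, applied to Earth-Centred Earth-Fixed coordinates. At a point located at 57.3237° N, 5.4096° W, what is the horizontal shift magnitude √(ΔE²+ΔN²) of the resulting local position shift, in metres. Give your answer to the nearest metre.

At φ = 57.3237°, λ = -5.4096°: sin φ = 0.841734, cos φ = 0.539892, sin λ = -0.094275, cos λ = 0.995546.
ΔE = −sin λ·ΔX + cos λ·ΔY = −(-0.094275)·(-2.8) + (0.995546)·(76.5) = 75.90 m.
ΔN = −sin φ cos λ·ΔX − sin φ sin λ·ΔY + cos φ·ΔZ = −(0.841734)(0.995546)(-2.8) − (0.841734)(-0.094275)(76.5) + (0.539892)(-142.4) = -68.46 m.
Horizontal magnitude = √(ΔE² + ΔN²) = √(75.90² + (-68.46)²) = 102.21 m.

102 m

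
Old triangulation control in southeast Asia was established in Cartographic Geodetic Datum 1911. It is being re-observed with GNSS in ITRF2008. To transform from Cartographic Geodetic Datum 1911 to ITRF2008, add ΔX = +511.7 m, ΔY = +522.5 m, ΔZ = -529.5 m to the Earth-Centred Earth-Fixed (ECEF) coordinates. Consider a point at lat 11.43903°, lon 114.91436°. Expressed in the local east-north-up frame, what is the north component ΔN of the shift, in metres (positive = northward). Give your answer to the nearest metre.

At φ = 11.43903°, λ = 114.91436°: sin φ = 0.198325, cos φ = 0.980136, sin λ = 0.906938, cos λ = -0.421263.
ΔN = −sin φ cos λ·ΔX − sin φ sin λ·ΔY + cos φ·ΔZ = −(0.198325)(-0.421263)(511.7) − (0.198325)(0.906938)(522.5) + (0.980136)(-529.5) = -570.21 m.

ΔN = -570 m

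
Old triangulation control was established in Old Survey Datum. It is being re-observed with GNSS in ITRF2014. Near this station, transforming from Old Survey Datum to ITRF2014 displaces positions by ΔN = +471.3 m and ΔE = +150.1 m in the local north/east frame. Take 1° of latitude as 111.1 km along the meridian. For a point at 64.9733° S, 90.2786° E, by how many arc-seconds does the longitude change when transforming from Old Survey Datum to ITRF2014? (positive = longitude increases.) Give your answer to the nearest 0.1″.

At latitude -64.9733°, cos φ = 0.423041.
1° of longitude at this latitude = 111.1 × cos φ = 47.00 km, so Δλ = 150.1 / 46999.8 = 0.0031936° = 11.497″.

Δλ = 11.5″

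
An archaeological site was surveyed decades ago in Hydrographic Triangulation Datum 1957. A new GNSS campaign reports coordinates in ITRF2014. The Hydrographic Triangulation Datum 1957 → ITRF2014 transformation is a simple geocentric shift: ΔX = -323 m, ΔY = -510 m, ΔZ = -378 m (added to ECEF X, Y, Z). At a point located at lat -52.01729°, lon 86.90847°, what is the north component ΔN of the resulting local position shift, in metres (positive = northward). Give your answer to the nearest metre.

The local north axis is (−sin φ cos λ, −sin φ sin λ, cos φ), giving ΔN = -13.730 − 401.395 − 232.630 = -647.76 m.

ΔN = -648 m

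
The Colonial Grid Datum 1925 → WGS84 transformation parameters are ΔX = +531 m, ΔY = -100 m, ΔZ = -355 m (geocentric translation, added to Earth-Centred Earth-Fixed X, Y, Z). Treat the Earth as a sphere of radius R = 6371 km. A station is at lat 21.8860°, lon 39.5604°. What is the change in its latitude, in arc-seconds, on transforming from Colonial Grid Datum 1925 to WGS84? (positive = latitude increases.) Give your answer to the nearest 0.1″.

Δφ = -14.8″

sin φ = 0.372761, cos φ = 0.927927, sin λ = 0.636891, cos λ = 0.770954.
North component: ΔN = −sin φ cos λ·ΔX − sin φ sin λ·ΔY + cos φ·ΔZ = −(0.372761)(0.770954)(531) − (0.372761)(0.636891)(-100) + (0.927927)(-355) = -458.27 m.
1° of latitude spans πR/180 = 111195 m, so Δφ = -458.27 / 111195 × 3600 = -14.837″.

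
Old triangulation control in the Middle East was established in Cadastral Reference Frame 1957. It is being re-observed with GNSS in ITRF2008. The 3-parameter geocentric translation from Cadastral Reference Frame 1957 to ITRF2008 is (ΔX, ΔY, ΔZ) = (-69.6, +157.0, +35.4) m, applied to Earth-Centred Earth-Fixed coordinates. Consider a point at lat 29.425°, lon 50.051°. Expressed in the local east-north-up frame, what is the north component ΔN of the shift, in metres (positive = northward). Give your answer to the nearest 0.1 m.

ΔN = -6.3 m

The local north axis is (−sin φ cos λ, −sin φ sin λ, cos φ), giving ΔN = 21.956 − 59.130 + 30.833 = -6.34 m.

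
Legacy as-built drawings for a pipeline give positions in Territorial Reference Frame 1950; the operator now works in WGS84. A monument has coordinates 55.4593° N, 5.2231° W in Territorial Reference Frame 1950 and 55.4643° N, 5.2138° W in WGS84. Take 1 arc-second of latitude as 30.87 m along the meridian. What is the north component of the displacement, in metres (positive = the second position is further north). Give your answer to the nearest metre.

ΔN = 556 m

Δφ = 55.4643° − 55.4593° = +0.0050°; Δλ = -5.2138° − -5.2231° = +0.0093°.
1° of latitude = 3600 × 30.87 = 111132 m.
ΔN = Δφ × 111132 = 555.7 m; ΔE = Δλ × 111132 × cos(55.4593°) = +0.0093 × 111132 × 0.566992 = 586.0 m.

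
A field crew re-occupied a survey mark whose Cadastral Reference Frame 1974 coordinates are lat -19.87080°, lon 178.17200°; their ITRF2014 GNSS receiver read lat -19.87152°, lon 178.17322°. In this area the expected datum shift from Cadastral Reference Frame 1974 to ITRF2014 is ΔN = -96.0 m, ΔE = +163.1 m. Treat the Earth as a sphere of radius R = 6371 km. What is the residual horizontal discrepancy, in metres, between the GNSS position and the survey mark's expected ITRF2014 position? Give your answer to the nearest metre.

Observed coordinate differences: Δφ = -0.00072°, Δλ = +0.00122°.
Converting to metres (1° lat = 111195 m, cos φ = 0.940461): observed ΔN = -80.1 m, observed ΔE = 127.6 m.
Subtracting the expected shift leaves a residual of -80.1 − (-96.0) = 15.9 m north and 127.6 − (163.1) = -35.5 m east.
Residual distance = √(15.9² + (-35.5)²) = 38.9 m.

39 m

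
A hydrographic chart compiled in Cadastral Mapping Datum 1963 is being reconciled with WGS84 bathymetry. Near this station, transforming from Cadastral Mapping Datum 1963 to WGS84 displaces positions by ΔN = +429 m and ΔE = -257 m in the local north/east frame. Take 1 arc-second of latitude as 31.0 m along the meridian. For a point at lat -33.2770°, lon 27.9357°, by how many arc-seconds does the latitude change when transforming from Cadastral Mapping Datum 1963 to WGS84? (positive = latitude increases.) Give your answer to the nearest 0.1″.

1″ of latitude = 31.00 m, so Δφ = 429.0 / 31.00 = 13.839″.

Δφ = 13.8″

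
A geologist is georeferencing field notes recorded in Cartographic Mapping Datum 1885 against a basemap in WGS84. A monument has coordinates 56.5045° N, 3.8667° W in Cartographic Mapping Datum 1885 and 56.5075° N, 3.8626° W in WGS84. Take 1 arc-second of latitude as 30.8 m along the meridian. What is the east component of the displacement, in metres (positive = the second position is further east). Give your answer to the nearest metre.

Δφ = 56.5075° − 56.5045° = +0.0030°; Δλ = -3.8626° − -3.8667° = +0.0041°.
1° of latitude = 3600 × 30.80 = 110880 m.
ΔN = Δφ × 110880 = 332.6 m; ΔE = Δλ × 110880 × cos(56.5045°) = +0.0041 × 110880 × 0.551871 = 250.9 m.

ΔE = 251 m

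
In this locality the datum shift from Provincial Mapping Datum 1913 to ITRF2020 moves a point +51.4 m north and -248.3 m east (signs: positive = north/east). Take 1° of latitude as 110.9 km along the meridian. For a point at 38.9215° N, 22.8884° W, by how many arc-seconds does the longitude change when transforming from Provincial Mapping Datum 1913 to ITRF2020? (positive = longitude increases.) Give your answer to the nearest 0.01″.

At latitude 38.9215°, cos φ = 0.778007.
1° of longitude at this latitude = 110.9 × cos φ = 86.28 km, so Δλ = -248.3 / 86281.0 = -0.0028778° = -10.360″.

Δλ = -10.36″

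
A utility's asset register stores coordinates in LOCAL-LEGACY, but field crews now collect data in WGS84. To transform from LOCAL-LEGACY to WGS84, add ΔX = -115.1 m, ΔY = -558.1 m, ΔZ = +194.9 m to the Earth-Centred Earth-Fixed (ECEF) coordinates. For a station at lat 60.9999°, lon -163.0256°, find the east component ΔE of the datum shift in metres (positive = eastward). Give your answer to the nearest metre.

At φ = 60.9999°, λ = -163.0256°: sin φ = 0.874619, cos φ = 0.484811, sin λ = -0.291944, cos λ = -0.956435.
ΔE = −sin λ·ΔX + cos λ·ΔY = −(-0.291944)·(-115.1) + (-0.956435)·(-558.1) = 500.18 m.

ΔE = 500 m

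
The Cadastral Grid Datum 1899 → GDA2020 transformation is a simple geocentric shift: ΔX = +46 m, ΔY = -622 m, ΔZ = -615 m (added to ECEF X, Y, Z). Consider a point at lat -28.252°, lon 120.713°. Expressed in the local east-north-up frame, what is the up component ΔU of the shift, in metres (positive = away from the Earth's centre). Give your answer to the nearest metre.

The local up (radial) axis is (cos φ cos λ, cos φ sin λ, sin φ), giving ΔU = -20.695 − 471.053 + 291.111 = -200.64 m.

ΔU = -201 m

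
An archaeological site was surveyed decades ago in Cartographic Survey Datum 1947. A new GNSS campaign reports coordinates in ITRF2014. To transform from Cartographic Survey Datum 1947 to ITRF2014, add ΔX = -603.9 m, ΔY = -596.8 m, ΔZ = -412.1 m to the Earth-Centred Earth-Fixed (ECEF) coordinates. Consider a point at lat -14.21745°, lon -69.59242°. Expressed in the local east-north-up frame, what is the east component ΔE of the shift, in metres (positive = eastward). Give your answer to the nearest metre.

ΔE = -774 m

The local east axis at (φ, λ) is (−sin λ, cos λ, 0), so ΔE = −sin(-69.59242°)·(-603.9) + cos(-69.59242°)·(-596.8) = -774.10 m.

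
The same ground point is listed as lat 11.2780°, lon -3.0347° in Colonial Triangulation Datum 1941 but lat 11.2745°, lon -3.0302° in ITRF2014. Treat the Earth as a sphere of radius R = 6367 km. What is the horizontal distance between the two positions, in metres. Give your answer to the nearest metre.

626 m

Δφ = 11.2745° − 11.2780° = -0.0035°; Δλ = -3.0302° − -3.0347° = +0.0045°.
1° along a meridian = πR/180 = 111125 m.
ΔN = Δφ × 111125 = -388.9 m; ΔE = Δλ × 111125 × cos(11.2780°) = +0.0045 × 111125 × 0.980690 = 490.4 m.
Distance = √(ΔE² + ΔN²) = √(490.4² + (-388.9)²) = 625.9 m.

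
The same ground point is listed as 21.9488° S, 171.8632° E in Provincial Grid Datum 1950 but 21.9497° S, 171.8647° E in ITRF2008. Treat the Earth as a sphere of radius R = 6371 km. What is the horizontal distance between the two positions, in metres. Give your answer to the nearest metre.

184 m

Δφ = -21.9497° − -21.9488° = -0.0009°; Δλ = 171.8647° − 171.8632° = +0.0015°.
1° along a meridian = πR/180 = 111195 m.
ΔN = Δφ × 111195 = -100.1 m; ΔE = Δλ × 111195 × cos(-21.9488°) = +0.0015 × 111195 × 0.927518 = 154.7 m.
Distance = √(ΔE² + ΔN²) = √(154.7² + (-100.1)²) = 184.3 m.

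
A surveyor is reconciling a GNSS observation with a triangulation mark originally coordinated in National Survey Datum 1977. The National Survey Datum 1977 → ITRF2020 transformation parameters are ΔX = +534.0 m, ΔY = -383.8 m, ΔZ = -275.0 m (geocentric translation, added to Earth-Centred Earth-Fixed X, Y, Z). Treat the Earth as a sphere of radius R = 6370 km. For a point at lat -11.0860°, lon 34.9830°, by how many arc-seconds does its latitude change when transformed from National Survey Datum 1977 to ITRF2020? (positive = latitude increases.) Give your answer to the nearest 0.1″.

Δφ = -7.4″

sin φ = -0.192282, cos φ = 0.981340, sin λ = 0.573333, cos λ = 0.819322.
North component: ΔN = −sin φ cos λ·ΔX − sin φ sin λ·ΔY + cos φ·ΔZ = −(-0.192282)(0.819322)(534.0) − (-0.192282)(0.573333)(-383.8) + (0.981340)(-275.0) = -228.05 m.
1° of latitude spans πR/180 = 111177 m, so Δφ = -228.05 / 111177 × 3600 = -7.384″.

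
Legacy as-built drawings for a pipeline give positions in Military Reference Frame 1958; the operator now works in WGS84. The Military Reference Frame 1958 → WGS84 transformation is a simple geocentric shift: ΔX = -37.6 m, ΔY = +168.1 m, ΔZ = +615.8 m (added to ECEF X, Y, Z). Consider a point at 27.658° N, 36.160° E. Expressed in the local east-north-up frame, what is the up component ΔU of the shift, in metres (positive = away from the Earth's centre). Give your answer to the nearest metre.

At φ = 27.658°, λ = 36.160°: sin φ = 0.464193, cos φ = 0.885734, sin λ = 0.590042, cos λ = 0.807372.
ΔU = cos φ cos λ·ΔX + cos φ sin λ·ΔY + sin φ·ΔZ = (0.885734)(0.807372)(-37.6) + (0.885734)(0.590042)(168.1) + (0.464193)(615.8) = 346.81 m.

ΔU = 347 m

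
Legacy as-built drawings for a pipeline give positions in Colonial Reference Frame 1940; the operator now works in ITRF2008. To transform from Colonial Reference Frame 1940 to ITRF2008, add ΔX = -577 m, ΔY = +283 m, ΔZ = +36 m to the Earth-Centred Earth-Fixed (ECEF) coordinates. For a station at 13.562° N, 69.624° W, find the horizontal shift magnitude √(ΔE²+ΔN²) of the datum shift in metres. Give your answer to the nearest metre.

465 m

The local east axis at (φ, λ) is (−sin λ, cos λ, 0), so ΔE = −sin(-69.624°)·(-577) + cos(-69.624°)·283 = -442.36 m.
The local north axis is (−sin φ cos λ, −sin φ sin λ, cos φ), giving ΔN = 47.110 + 62.210 + 34.996 = 144.32 m.
Horizontal magnitude = √(ΔE² + ΔN²) = √((-442.36)² + 144.32²) = 465.31 m.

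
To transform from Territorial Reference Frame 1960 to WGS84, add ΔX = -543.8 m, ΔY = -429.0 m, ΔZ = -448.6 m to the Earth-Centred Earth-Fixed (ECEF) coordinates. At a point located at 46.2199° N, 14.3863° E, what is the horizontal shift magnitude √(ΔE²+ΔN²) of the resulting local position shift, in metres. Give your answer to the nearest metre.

The local east axis at (φ, λ) is (−sin λ, cos λ, 0), so ΔE = −sin(14.3863°)·(-543.8) + cos(14.3863°)·(-429.0) = -280.44 m.
The local north axis is (−sin φ cos λ, −sin φ sin λ, cos φ), giving ΔN = 380.312 + 76.957 − 310.383 = 146.89 m.
Horizontal magnitude = √(ΔE² + ΔN²) = √((-280.44)² + 146.89²) = 316.58 m.

317 m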